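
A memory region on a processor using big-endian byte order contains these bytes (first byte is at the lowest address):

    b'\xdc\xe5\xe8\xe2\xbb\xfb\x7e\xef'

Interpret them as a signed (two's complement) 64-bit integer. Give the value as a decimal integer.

Big-endian: lowest address holds the most-significant byte.
The bytes are already most-significant first: 0xDCE5E8E2BBFB7EEF.
Top bit is set, so as a signed 64-bit value this is 0xDCE5E8E2BBFB7EEF − 2^64 = -2529359555184591121.

-2529359555184591121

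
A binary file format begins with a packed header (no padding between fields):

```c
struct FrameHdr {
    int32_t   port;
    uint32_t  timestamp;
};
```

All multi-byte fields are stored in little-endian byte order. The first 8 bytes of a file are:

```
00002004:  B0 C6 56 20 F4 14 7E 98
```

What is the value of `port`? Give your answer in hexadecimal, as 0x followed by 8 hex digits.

`port` is the first field, at byte offset 0, occupying 4 bytes.
Bytes at offsets 0..3: B0 C6 56 20.
In little-endian order the low byte comes first in memory.
Reassemble most-significant byte first: 20 56 C6 B0 → 0x2056C6B0.

0x2056C6B0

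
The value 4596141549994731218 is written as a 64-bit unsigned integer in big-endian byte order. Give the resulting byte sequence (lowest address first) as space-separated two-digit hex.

3F C8 C6 63 68 D9 66 D2

4596141549994731218 in hexadecimal, padded to 64 bits, is 0x3FC8C66368D966D2.
Split into bytes (most-significant first): 3F C8 C6 63 68 D9 66 D2.
Big-endian: lowest address holds the most-significant byte.
So the memory order matches the most-significant-first order: 3F C8 C6 63 68 D9 66 D2.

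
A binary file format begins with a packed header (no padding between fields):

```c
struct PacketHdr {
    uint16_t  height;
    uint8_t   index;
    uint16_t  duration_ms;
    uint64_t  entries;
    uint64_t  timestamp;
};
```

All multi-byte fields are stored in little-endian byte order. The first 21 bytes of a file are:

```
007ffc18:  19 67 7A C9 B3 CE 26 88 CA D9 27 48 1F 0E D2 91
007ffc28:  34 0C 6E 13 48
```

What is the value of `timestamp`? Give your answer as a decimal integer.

5193615793988948494

`timestamp` follows `height` (2 B), `index` (1 B), `duration_ms` (2 B), `entries` (8 B), so it starts at offset 2 + 1 + 2 + 8 = 13 and occupies 8 bytes.
Bytes at offsets 13..20: 0E D2 91 34 0C 6E 13 48.
In little-endian order the low byte comes first in memory.
Reassemble most-significant byte first: 48 13 6E 0C 34 91 D2 0E → 0x48136E0C3491D20E.
0x48136E0C3491D20E = 5193615793988948494.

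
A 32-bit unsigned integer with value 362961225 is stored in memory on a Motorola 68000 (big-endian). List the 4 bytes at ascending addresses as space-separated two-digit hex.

15 A2 59 49

362961225 in hexadecimal, padded to 32 bits, is 0x15A25949.
Split into bytes (most-significant first): 15 A2 59 49.
Big-endian: lowest address holds the most-significant byte.
So the memory order matches the most-significant-first order: 15 A2 59 49.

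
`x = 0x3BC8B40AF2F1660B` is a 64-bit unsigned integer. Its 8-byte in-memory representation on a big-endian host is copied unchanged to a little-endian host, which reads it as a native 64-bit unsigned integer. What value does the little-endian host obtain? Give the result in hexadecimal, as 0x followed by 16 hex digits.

Stored big-endian, the bytes at ascending addresses are 3B C8 B4 0A F2 F1 66 0B.
Read back as little-endian, the first byte is least significant, giving 0x0B66F1F20AB4C83B.

0x0B66F1F20AB4C83B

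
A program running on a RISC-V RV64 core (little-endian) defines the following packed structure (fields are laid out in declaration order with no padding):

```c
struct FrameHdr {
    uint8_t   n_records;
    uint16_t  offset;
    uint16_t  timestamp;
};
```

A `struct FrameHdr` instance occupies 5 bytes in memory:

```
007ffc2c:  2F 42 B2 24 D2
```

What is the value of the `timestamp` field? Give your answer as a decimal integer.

`timestamp` follows `n_records` (1 B), `offset` (2 B), so it starts at offset 1 + 2 = 3 and occupies 2 bytes.
Bytes at offsets 3..4: 24 D2.
In little-endian order the low byte comes first in memory.
Reassemble most-significant byte first: D2 24 → 0xD224.
0xD224 = 53796.

53796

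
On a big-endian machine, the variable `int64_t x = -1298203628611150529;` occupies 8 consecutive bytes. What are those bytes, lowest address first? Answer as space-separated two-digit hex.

ED FB DA AD 8E 82 5D 3F

Two's complement of -1298203628611150529 in 64 bits: 1298203628611150529 = 0x12042552717DA2C1; invert → 0xEDFBDAAD8E825D3E; add 1 → 0xEDFBDAAD8E825D3F.
Split into bytes (most-significant first): ED FB DA AD 8E 82 5D 3F.
Big-endian: lowest address holds the most-significant byte.
So the memory order matches the most-significant-first order: ED FB DA AD 8E 82 5D 3F.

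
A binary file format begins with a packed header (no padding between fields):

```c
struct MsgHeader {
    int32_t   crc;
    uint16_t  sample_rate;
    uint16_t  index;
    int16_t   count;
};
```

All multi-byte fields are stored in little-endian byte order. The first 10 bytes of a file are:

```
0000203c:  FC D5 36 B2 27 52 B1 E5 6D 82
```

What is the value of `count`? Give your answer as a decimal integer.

`count` follows `crc` (4 B), `sample_rate` (2 B), `index` (2 B), so it starts at offset 4 + 2 + 2 = 8 and occupies 2 bytes.
Bytes at offsets 8..9: 6D 82.
Little-endian: lowest address holds the least-significant byte.
Reassemble most-significant byte first: 82 6D → 0x826D.
Top bit is set, so as a signed 16-bit value this is 0x826D − 2^16 = -32147.

-32147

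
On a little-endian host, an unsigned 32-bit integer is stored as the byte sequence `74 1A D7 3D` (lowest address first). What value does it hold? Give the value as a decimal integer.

1037507188

Little-endian stores the least-significant byte at the lowest address.
Reassemble most-significant byte first: 3D D7 1A 74 → 0x3DD71A74.
0x3DD71A74 = 1037507188.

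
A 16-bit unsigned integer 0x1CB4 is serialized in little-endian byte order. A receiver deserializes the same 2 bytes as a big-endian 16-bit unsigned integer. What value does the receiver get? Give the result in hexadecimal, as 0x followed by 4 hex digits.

0xB41C

Stored little-endian, the bytes at ascending addresses are B4 1C.
Read back as big-endian, the last byte is least significant, giving 0xB41C.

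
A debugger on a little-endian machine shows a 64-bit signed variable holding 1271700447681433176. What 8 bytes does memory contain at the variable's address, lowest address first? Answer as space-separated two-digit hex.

1271700447681433176 in hexadecimal, padded to 64 bits, is 0x11A5FCD1C4C1CE58.
Split into bytes (most-significant first): 11 A5 FC D1 C4 C1 CE 58.
Little-endian stores the least-significant byte at the lowest address.
So at ascending addresses the bytes are 58 CE C1 C4 D1 FC A5 11.

58 CE C1 C4 D1 FC A5 11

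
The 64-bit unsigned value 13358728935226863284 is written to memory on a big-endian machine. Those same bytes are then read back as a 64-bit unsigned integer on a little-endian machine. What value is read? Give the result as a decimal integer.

13358728935226863284 in 64-bit hexadecimal is 0xB963BD3062EDEEB4.
Stored big-endian, the bytes at ascending addresses are B9 63 BD 30 62 ED EE B4.
Read back as little-endian, the first byte is least significant, giving 0xB4EEED6230BD63B9.
0xB4EEED6230BD63B9 = 13037618977264460729.

13037618977264460729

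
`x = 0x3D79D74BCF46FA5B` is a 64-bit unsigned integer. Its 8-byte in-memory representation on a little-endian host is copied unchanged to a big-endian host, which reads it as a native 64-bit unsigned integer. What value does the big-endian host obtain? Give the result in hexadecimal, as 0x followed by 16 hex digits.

0x5BFA46CF4BD7793D

Stored little-endian, the bytes at ascending addresses are 5B FA 46 CF 4B D7 79 3D.
Read back as big-endian, the last byte is least significant, giving 0x5BFA46CF4BD7793D.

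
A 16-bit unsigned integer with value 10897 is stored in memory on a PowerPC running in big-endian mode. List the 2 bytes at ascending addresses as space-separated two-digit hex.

2A 91

10897 in hexadecimal, padded to 16 bits, is 0x2A91.
Split into bytes (most-significant first): 2A 91.
In big-endian order the high byte comes first in memory.
So the memory order matches the most-significant-first order: 2A 91.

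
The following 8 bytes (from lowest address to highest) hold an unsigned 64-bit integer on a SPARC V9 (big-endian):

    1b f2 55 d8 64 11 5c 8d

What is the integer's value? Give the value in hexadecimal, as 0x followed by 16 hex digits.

0x1BF255D864115C8D

Big-endian: lowest address holds the most-significant byte.
The bytes are already most-significant first: 0x1BF255D864115C8D.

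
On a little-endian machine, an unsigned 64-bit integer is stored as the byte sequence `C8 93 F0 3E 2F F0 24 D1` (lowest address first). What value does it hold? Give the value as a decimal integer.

Little-endian stores the least-significant byte at the lowest address.
Reassemble most-significant byte first: D1 24 F0 2F 3E F0 93 C8 → 0xD124F02F3EF093C8.
0xD124F02F3EF093C8 = 15070434338798605256.

15070434338798605256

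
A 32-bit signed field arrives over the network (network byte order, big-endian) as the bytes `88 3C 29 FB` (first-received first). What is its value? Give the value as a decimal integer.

In big-endian order the high byte comes first in memory.
The bytes are already most-significant first: 0x883C29FB.
Top bit is set, so as a signed 32-bit value this is 0x883C29FB − 2^32 = -2009323013.

-2009323013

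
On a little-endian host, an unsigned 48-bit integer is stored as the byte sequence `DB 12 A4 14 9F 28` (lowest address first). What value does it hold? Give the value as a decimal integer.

44663711208155

Little-endian: lowest address holds the least-significant byte.
Reassemble most-significant byte first: 28 9F 14 A4 12 DB → 0x289F14A412DB.
0x289F14A412DB = 44663711208155.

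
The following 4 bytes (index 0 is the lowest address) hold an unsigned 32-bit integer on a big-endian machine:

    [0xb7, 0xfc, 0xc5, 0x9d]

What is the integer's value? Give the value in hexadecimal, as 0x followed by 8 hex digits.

In big-endian order the high byte comes first in memory.
The bytes are already most-significant first: 0xB7FCC59D.

0xB7FCC59D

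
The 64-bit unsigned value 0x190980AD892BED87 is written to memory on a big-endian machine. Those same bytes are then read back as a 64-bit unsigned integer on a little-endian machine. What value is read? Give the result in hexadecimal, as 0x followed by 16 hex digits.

0x87ED2B89AD800919

Stored big-endian, the bytes at ascending addresses are 19 09 80 AD 89 2B ED 87.
Read back as little-endian, the first byte is least significant, giving 0x87ED2B89AD800919.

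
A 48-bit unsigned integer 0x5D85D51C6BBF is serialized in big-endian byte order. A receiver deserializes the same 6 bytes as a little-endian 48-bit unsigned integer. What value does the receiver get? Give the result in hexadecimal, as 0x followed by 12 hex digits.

Stored big-endian, the bytes at ascending addresses are 5D 85 D5 1C 6B BF.
Read back as little-endian, the first byte is least significant, giving 0xBF6B1CD5855D.

0xBF6B1CD5855D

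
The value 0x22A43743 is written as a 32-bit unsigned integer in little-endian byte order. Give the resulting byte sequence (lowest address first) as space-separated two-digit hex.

Split into bytes (most-significant first): 22 A4 37 43.
Little-endian stores the least-significant byte at the lowest address.
So at ascending addresses the bytes are 43 37 A4 22.

43 37 A4 22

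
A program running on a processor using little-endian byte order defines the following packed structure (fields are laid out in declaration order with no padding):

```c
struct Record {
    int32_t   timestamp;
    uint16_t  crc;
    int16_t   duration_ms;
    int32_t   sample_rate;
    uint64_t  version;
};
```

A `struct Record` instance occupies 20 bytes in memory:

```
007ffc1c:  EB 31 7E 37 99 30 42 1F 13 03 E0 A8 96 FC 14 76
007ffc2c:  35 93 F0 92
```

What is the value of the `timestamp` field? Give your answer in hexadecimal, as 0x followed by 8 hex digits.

0x377E31EB

`timestamp` is the first field, at byte offset 0, occupying 4 bytes.
Bytes at offsets 0..3: EB 31 7E 37.
Little-endian: lowest address holds the least-significant byte.
Reassemble most-significant byte first: 37 7E 31 EB → 0x377E31EB.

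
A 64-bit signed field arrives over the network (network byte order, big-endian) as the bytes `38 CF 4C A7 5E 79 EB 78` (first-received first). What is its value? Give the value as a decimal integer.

4093574868031368056

Big-endian stores the most-significant byte at the lowest address.
The bytes are already most-significant first: 0x38CF4CA75E79EB78.
0x38CF4CA75E79EB78 = 4093574868031368056.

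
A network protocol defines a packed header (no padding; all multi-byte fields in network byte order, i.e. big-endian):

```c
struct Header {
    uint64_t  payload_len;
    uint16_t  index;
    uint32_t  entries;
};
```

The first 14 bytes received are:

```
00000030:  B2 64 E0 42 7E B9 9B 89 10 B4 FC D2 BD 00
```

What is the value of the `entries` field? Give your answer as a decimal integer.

`entries` follows `payload_len` (8 B), `index` (2 B), so it starts at offset 8 + 2 = 10 and occupies 4 bytes.
Bytes at offsets 10..13: FC D2 BD 00.
In big-endian order the high byte comes first in memory.
The bytes are already most-significant first: 0xFCD2BD00.
0xFCD2BD00 = 4241669376.

4241669376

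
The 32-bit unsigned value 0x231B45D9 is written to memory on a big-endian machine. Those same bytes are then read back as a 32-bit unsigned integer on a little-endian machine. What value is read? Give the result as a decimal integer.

Stored big-endian, the bytes at ascending addresses are 23 1B 45 D9.
Read back as little-endian, the first byte is least significant, giving 0xD9451B23.
0xD9451B23 = 3645184803.

3645184803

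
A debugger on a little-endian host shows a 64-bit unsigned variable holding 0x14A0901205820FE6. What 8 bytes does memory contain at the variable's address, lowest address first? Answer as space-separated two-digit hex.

Split into bytes (most-significant first): 14 A0 90 12 05 82 0F E6.
Little-endian stores the least-significant byte at the lowest address.
So at ascending addresses the bytes are E6 0F 82 05 12 90 A0 14.

E6 0F 82 05 12 90 A0 14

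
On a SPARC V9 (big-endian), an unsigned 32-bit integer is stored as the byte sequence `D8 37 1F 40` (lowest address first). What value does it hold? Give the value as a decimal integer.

Big-endian: lowest address holds the most-significant byte.
The bytes are already most-significant first: 0xD8371F40.
0xD8371F40 = 3627491136.

3627491136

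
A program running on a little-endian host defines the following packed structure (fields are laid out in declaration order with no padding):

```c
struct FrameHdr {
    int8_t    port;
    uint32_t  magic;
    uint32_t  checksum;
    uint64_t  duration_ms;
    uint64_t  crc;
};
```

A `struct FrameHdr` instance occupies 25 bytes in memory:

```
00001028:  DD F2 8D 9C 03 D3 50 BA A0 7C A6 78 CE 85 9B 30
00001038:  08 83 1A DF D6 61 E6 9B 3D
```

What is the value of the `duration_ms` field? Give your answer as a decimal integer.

590142550182504060

`duration_ms` follows `port` (1 B), `magic` (4 B), `checksum` (4 B), so it starts at offset 1 + 4 + 4 = 9 and occupies 8 bytes.
Bytes at offsets 9..16: 7C A6 78 CE 85 9B 30 08.
In little-endian order the low byte comes first in memory.
Reassemble most-significant byte first: 08 30 9B 85 CE 78 A6 7C → 0x08309B85CE78A67C.
0x08309B85CE78A67C = 590142550182504060.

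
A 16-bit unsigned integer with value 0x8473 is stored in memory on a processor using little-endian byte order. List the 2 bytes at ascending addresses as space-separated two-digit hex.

73 84

Split into bytes (most-significant first): 84 73.
In little-endian order the low byte comes first in memory.
So at ascending addresses the bytes are 73 84.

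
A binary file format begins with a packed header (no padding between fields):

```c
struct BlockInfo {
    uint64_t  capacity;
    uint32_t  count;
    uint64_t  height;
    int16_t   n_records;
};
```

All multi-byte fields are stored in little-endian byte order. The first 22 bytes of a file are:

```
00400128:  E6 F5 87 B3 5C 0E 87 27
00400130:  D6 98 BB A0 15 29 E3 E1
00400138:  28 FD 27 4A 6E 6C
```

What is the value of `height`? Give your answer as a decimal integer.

5343517834928662805

`height` follows `capacity` (8 B), `count` (4 B), so it starts at offset 8 + 4 = 12 and occupies 8 bytes.
Bytes at offsets 12..19: 15 29 E3 E1 28 FD 27 4A.
In little-endian order the low byte comes first in memory.
Reassemble most-significant byte first: 4A 27 FD 28 E1 E3 29 15 → 0x4A27FD28E1E32915.
0x4A27FD28E1E32915 = 5343517834928662805.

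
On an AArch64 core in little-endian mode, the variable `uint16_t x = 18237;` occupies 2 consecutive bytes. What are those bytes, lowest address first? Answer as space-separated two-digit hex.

3D 47

18237 in hexadecimal, padded to 16 bits, is 0x473D.
Split into bytes (most-significant first): 47 3D.
Little-endian stores the least-significant byte at the lowest address.
So at ascending addresses the bytes are 3D 47.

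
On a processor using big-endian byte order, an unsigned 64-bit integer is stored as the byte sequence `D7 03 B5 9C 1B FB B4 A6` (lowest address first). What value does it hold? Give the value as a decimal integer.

15493426825173644454

In big-endian order the high byte comes first in memory.
The bytes are already most-significant first: 0xD703B59C1BFBB4A6.
0xD703B59C1BFBB4A6 = 15493426825173644454.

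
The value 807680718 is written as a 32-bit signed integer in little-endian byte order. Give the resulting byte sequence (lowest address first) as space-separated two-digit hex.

807680718 in hexadecimal, padded to 32 bits, is 0x30243ACE.
Split into bytes (most-significant first): 30 24 3A CE.
Little-endian: lowest address holds the least-significant byte.
So at ascending addresses the bytes are CE 3A 24 30.

CE 3A 24 30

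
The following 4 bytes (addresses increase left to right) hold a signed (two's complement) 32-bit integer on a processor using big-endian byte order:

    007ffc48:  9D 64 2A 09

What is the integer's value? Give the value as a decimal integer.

-1654380023

Big-endian stores the most-significant byte at the lowest address.
The bytes are already most-significant first: 0x9D642A09.
Top bit is set, so as a signed 32-bit value this is 0x9D642A09 − 2^32 = -1654380023.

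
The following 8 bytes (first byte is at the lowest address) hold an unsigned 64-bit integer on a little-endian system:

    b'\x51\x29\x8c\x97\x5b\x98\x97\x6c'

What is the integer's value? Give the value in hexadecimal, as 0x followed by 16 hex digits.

In little-endian order the low byte comes first in memory.
Reassemble most-significant byte first: 6C 97 98 5B 97 8C 29 51 → 0x6C97985B978C2951.

0x6C97985B978C2951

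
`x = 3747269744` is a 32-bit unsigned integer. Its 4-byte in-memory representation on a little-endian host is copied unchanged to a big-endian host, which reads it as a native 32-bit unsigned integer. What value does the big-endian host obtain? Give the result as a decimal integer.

1892440799

3747269744 in 32-bit hexadecimal is 0xDF5ACC70.
Stored little-endian, the bytes at ascending addresses are 70 CC 5A DF.
Read back as big-endian, the last byte is least significant, giving 0x70CC5ADF.
0x70CC5ADF = 1892440799.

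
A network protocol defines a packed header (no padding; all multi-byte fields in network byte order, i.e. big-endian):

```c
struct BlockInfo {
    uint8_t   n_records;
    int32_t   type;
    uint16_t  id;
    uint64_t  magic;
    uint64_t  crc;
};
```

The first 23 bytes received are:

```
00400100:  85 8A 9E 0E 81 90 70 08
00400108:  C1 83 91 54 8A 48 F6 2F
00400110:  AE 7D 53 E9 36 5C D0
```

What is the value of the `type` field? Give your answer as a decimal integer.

`type` follows `n_records` (1 byte), so it starts at byte offset 1 and occupies 4 bytes.
Bytes at offsets 1..4: 8A 9E 0E 81.
In big-endian order the high byte comes first in memory.
The bytes are already most-significant first: 0x8A9E0E81.
Top bit is set, so as a signed 32-bit value this is 0x8A9E0E81 − 2^32 = -1969353087.

-1969353087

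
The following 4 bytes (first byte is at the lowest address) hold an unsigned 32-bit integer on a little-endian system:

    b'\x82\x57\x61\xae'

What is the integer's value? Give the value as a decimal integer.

2925614978

Little-endian: lowest address holds the least-significant byte.
Reassemble most-significant byte first: AE 61 57 82 → 0xAE615782.
0xAE615782 = 2925614978.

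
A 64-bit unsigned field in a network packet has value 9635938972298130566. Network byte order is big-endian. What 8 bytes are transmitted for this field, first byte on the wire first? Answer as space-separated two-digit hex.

9635938972298130566 in hexadecimal, padded to 64 bits, is 0x85B9BB71212C3486.
Split into bytes (most-significant first): 85 B9 BB 71 21 2C 34 86.
Big-endian: lowest address holds the most-significant byte.
So the memory order matches the most-significant-first order: 85 B9 BB 71 21 2C 34 86.

85 B9 BB 71 21 2C 34 86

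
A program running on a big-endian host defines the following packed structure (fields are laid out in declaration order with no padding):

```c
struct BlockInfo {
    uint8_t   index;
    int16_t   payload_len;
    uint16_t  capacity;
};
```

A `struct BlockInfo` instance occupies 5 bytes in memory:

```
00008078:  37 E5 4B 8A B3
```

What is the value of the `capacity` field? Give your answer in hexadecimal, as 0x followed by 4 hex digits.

`capacity` follows `index` (1 B), `payload_len` (2 B), so it starts at offset 1 + 2 = 3 and occupies 2 bytes.
Bytes at offsets 3..4: 8A B3.
In big-endian order the high byte comes first in memory.
The bytes are already most-significant first: 0x8AB3.

0x8AB3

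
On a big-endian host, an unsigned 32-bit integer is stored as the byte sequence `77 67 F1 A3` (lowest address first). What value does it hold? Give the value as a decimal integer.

2003300771

Big-endian stores the most-significant byte at the lowest address.
The bytes are already most-significant first: 0x7767F1A3.
0x7767F1A3 = 2003300771.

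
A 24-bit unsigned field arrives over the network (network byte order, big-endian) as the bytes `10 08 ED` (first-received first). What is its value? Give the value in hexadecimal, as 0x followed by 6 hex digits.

0x1008ED

Big-endian stores the most-significant byte at the lowest address.
The bytes are already most-significant first: 0x1008ED.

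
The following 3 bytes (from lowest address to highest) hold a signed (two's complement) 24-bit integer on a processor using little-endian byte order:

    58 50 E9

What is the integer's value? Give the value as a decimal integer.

-1486760

Little-endian: lowest address holds the least-significant byte.
Reassemble most-significant byte first: E9 50 58 → 0xE95058.
Top bit is set, so as a signed 24-bit value this is 0xE95058 − 2^24 = -1486760.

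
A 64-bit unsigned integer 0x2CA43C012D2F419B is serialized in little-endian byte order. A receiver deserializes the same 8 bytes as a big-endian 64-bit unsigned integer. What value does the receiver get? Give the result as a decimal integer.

11187274819705807916

Stored little-endian, the bytes at ascending addresses are 9B 41 2F 2D 01 3C A4 2C.
Read back as big-endian, the last byte is least significant, giving 0x9B412F2D013CA42C.
0x9B412F2D013CA42C = 11187274819705807916.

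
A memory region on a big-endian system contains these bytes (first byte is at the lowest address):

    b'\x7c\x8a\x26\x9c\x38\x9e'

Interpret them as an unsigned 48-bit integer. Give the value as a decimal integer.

136932795103390

Big-endian stores the most-significant byte at the lowest address.
The bytes are already most-significant first: 0x7C8A269C389E.
0x7C8A269C389E = 136932795103390.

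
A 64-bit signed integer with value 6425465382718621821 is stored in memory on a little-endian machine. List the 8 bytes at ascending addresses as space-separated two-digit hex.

6425465382718621821 in hexadecimal, padded to 64 bits, is 0x592BD6B8D583487D.
Split into bytes (most-significant first): 59 2B D6 B8 D5 83 48 7D.
Little-endian: lowest address holds the least-significant byte.
So at ascending addresses the bytes are 7D 48 83 D5 B8 D6 2B 59.

7D 48 83 D5 B8 D6 2B 59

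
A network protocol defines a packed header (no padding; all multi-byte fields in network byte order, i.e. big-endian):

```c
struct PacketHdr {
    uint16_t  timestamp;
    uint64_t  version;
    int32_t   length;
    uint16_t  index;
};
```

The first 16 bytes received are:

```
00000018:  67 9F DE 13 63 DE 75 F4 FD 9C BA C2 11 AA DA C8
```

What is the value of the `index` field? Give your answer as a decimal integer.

`index` follows `timestamp` (2 B), `version` (8 B), `length` (4 B), so it starts at offset 2 + 8 + 4 = 14 and occupies 2 bytes.
Bytes at offsets 14..15: DA C8.
Big-endian stores the most-significant byte at the lowest address.
The bytes are already most-significant first: 0xDAC8.
0xDAC8 = 56008.

56008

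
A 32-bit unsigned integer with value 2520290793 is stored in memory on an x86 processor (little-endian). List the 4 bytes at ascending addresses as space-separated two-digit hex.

2520290793 in hexadecimal, padded to 32 bits, is 0x963895E9.
Split into bytes (most-significant first): 96 38 95 E9.
Little-endian: lowest address holds the least-significant byte.
So at ascending addresses the bytes are E9 95 38 96.

E9 95 38 96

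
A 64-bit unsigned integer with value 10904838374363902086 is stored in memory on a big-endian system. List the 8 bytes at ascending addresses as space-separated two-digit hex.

97 55 C4 B9 A5 02 30 86

10904838374363902086 in hexadecimal, padded to 64 bits, is 0x9755C4B9A5023086.
Split into bytes (most-significant first): 97 55 C4 B9 A5 02 30 86.
In big-endian order the high byte comes first in memory.
So the memory order matches the most-significant-first order: 97 55 C4 B9 A5 02 30 86.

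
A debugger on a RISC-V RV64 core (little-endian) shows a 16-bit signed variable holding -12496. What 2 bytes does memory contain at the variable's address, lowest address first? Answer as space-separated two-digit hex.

30 CF

Two's complement of -12496 in 16 bits: 12496 = 0x30D0; invert → 0xCF2F; add 1 → 0xCF30.
Split into bytes (most-significant first): CF 30.
In little-endian order the low byte comes first in memory.
So at ascending addresses the bytes are 30 CF.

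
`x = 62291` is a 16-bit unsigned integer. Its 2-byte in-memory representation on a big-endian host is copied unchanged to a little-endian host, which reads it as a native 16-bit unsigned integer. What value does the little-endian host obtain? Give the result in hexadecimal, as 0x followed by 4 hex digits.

0x53F3

62291 in 16-bit hexadecimal is 0xF353.
Stored big-endian, the bytes at ascending addresses are F3 53.
Read back as little-endian, the first byte is least significant, giving 0x53F3.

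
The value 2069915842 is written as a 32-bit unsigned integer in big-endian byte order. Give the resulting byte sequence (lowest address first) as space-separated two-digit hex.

2069915842 in hexadecimal, padded to 32 bits, is 0x7B6068C2.
Split into bytes (most-significant first): 7B 60 68 C2.
Big-endian stores the most-significant byte at the lowest address.
So the memory order matches the most-significant-first order: 7B 60 68 C2.

7B 60 68 C2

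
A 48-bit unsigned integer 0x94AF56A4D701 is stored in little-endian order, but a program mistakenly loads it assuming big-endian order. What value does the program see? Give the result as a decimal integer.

Stored little-endian, the bytes at ascending addresses are 01 D7 A4 56 AF 94.
Read back as big-endian, the last byte is least significant, giving 0x01D7A456AF94.
0x01D7A456AF94 = 2025686740884.

2025686740884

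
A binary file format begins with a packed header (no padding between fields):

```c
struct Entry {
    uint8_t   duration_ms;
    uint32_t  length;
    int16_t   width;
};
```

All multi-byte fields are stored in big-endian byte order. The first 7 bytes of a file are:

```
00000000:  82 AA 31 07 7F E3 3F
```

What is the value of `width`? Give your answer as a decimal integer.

-7361

`width` follows `duration_ms` (1 B), `length` (4 B), so it starts at offset 1 + 4 = 5 and occupies 2 bytes.
Bytes at offsets 5..6: E3 3F.
In big-endian order the high byte comes first in memory.
The bytes are already most-significant first: 0xE33F.
Top bit is set, so as a signed 16-bit value this is 0xE33F − 2^16 = -7361.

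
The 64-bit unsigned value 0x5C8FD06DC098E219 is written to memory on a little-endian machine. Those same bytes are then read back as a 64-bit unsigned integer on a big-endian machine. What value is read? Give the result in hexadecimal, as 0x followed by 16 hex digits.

0x19E298C06DD08F5C

Stored little-endian, the bytes at ascending addresses are 19 E2 98 C0 6D D0 8F 5C.
Read back as big-endian, the last byte is least significant, giving 0x19E298C06DD08F5C.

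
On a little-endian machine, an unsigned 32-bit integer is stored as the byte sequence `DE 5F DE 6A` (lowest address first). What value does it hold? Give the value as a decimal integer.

In little-endian order the low byte comes first in memory.
Reassemble most-significant byte first: 6A DE 5F DE → 0x6ADE5FDE.
0x6ADE5FDE = 1792958430.

1792958430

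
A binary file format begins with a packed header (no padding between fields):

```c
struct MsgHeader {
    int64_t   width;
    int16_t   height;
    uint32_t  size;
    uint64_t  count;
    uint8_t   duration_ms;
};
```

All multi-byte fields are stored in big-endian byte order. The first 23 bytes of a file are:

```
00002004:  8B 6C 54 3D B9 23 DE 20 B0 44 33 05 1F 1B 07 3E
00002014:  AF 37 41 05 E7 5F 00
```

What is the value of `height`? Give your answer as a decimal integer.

`height` follows `width` (8 bytes), so it starts at byte offset 8 and occupies 2 bytes.
Bytes at offsets 8..9: B0 44.
Big-endian stores the most-significant byte at the lowest address.
The bytes are already most-significant first: 0xB044.
Top bit is set, so as a signed 16-bit value this is 0xB044 − 2^16 = -20412.

-20412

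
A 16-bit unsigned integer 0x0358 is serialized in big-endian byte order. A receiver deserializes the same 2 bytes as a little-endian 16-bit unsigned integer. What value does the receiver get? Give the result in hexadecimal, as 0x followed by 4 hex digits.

0x5803

Stored big-endian, the bytes at ascending addresses are 03 58.
Read back as little-endian, the first byte is least significant, giving 0x5803.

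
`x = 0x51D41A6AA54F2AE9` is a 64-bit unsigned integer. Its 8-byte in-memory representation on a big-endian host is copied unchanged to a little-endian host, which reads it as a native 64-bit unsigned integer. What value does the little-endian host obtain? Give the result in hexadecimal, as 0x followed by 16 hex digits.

0xE92A4FA56A1AD451

Stored big-endian, the bytes at ascending addresses are 51 D4 1A 6A A5 4F 2A E9.
Read back as little-endian, the first byte is least significant, giving 0xE92A4FA56A1AD451.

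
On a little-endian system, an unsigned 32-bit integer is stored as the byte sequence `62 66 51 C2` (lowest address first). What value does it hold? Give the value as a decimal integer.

Little-endian stores the least-significant byte at the lowest address.
Reassemble most-significant byte first: C2 51 66 62 → 0xC2516662.
0xC2516662 = 3260114530.

3260114530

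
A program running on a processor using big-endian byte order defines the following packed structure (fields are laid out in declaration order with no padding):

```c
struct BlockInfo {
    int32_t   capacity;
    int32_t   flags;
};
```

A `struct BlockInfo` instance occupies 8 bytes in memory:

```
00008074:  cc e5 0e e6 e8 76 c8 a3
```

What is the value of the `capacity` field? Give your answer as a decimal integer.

`capacity` is the first field, at byte offset 0, occupying 4 bytes.
Bytes at offsets 0..3: CC E5 0E E6.
In big-endian order the high byte comes first in memory.
The bytes are already most-significant first: 0xCCE50EE6.
Top bit is set, so as a signed 32-bit value this is 0xCCE50EE6 − 2^32 = -857403674.

-857403674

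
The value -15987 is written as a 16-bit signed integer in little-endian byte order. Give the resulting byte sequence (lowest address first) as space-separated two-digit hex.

Two's complement of -15987 in 16 bits: 15987 = 0x3E73; invert → 0xC18C; add 1 → 0xC18D.
Split into bytes (most-significant first): C1 8D.
In little-endian order the low byte comes first in memory.
So at ascending addresses the bytes are 8D C1.

8D C1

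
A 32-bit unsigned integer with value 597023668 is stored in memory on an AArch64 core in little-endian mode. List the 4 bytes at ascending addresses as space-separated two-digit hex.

B4 DB 95 23

597023668 in hexadecimal, padded to 32 bits, is 0x2395DBB4.
Split into bytes (most-significant first): 23 95 DB B4.
Little-endian: lowest address holds the least-significant byte.
So at ascending addresses the bytes are B4 DB 95 23.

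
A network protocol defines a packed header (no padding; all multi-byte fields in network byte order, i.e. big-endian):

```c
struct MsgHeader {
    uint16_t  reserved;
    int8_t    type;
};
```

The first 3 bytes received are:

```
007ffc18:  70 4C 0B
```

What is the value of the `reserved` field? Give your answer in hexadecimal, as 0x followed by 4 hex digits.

`reserved` is the first field, at byte offset 0, occupying 2 bytes.
Bytes at offsets 0..1: 70 4C.
Big-endian: lowest address holds the most-significant byte.
The bytes are already most-significant first: 0x704C.

0x704C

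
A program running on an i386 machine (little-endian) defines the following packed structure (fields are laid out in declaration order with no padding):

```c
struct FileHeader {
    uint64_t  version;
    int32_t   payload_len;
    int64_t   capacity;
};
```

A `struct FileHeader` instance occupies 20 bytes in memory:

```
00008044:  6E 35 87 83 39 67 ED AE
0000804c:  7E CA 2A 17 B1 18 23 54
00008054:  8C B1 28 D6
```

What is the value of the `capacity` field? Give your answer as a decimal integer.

`capacity` follows `version` (8 B), `payload_len` (4 B), so it starts at offset 8 + 4 = 12 and occupies 8 bytes.
Bytes at offsets 12..19: B1 18 23 54 8C B1 28 D6.
Little-endian: lowest address holds the least-significant byte.
Reassemble most-significant byte first: D6 28 B1 8C 54 23 18 B1 → 0xD628B18C542318B1.
Top bit is set, so as a signed 64-bit value this is 0xD628B18C542318B1 − 2^64 = -3014964734259423055.

-3014964734259423055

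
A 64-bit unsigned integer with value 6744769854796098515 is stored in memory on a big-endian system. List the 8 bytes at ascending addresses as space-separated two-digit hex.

5D 9A 3C 72 96 E2 6B D3

6744769854796098515 in hexadecimal, padded to 64 bits, is 0x5D9A3C7296E26BD3.
Split into bytes (most-significant first): 5D 9A 3C 72 96 E2 6B D3.
In big-endian order the high byte comes first in memory.
So the memory order matches the most-significant-first order: 5D 9A 3C 72 96 E2 6B D3.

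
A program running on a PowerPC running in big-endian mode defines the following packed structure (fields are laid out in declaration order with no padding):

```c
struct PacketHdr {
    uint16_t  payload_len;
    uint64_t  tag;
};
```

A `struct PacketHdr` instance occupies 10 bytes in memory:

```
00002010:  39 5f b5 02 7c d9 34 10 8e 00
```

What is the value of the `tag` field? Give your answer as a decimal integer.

13043124743141625344

`tag` follows `payload_len` (2 bytes), so it starts at byte offset 2 and occupies 8 bytes.
Bytes at offsets 2..9: B5 02 7C D9 34 10 8E 00.
Big-endian stores the most-significant byte at the lowest address.
The bytes are already most-significant first: 0xB5027CD934108E00.
0xB5027CD934108E00 = 13043124743141625344.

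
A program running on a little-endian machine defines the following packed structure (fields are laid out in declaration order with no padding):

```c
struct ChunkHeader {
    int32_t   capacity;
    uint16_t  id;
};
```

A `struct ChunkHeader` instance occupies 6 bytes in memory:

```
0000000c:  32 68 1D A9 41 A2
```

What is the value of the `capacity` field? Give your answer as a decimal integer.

-1457690574

`capacity` is the first field, at byte offset 0, occupying 4 bytes.
Bytes at offsets 0..3: 32 68 1D A9.
Little-endian stores the least-significant byte at the lowest address.
Reassemble most-significant byte first: A9 1D 68 32 → 0xA91D6832.
Top bit is set, so as a signed 32-bit value this is 0xA91D6832 − 2^32 = -1457690574.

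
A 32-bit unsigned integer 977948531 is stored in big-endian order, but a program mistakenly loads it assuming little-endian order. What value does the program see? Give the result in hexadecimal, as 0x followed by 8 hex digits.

0x734F4A3A

977948531 in 32-bit hexadecimal is 0x3A4A4F73.
Stored big-endian, the bytes at ascending addresses are 3A 4A 4F 73.
Read back as little-endian, the first byte is least significant, giving 0x734F4A3A.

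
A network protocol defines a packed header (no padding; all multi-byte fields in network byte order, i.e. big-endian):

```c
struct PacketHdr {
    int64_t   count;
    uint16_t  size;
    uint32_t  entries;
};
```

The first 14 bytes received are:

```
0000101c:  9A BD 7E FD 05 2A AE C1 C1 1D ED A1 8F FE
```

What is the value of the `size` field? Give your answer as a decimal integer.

49437

`size` follows `count` (8 bytes), so it starts at byte offset 8 and occupies 2 bytes.
Bytes at offsets 8..9: C1 1D.
Big-endian: lowest address holds the most-significant byte.
The bytes are already most-significant first: 0xC11D.
0xC11D = 49437.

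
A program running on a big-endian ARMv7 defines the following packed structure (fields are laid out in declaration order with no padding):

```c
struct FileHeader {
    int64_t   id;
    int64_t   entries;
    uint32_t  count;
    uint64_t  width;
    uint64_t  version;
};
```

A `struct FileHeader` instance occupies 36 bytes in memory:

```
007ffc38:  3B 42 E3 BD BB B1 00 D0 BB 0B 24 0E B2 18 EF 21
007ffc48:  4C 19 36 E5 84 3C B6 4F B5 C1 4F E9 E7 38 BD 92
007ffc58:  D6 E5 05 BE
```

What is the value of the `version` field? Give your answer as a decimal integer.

`version` follows `id` (8 B), `entries` (8 B), `count` (4 B), `width` (8 B), so it starts at offset 8 + 8 + 4 + 8 = 28 and occupies 8 bytes.
Bytes at offsets 28..35: E7 38 BD 92 D6 E5 05 BE.
Big-endian stores the most-significant byte at the lowest address.
The bytes are already most-significant first: 0xE738BD92D6E505BE.
0xE738BD92D6E505BE = 16661275259825358270.

16661275259825358270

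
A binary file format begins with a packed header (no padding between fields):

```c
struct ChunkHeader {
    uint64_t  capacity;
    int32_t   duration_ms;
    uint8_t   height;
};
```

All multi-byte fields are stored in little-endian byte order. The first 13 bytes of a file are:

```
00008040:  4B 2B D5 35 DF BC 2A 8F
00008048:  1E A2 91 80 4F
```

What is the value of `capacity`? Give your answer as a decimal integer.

`capacity` is the first field, at byte offset 0, occupying 8 bytes.
Bytes at offsets 0..7: 4B 2B D5 35 DF BC 2A 8F.
Little-endian: lowest address holds the least-significant byte.
Reassemble most-significant byte first: 8F 2A BC DF 35 D5 2B 4B → 0x8F2ABCDF35D52B4B.
0x8F2ABCDF35D52B4B = 10316265563312433995.

10316265563312433995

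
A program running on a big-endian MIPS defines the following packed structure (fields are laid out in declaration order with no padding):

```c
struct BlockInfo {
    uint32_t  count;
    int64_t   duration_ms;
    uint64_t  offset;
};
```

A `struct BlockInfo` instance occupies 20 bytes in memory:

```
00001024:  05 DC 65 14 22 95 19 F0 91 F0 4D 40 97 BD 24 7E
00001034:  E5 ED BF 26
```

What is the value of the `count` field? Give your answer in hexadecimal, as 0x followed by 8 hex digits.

`count` is the first field, at byte offset 0, occupying 4 bytes.
Bytes at offsets 0..3: 05 DC 65 14.
Big-endian stores the most-significant byte at the lowest address.
The bytes are already most-significant first: 0x05DC6514.

0x05DC6514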